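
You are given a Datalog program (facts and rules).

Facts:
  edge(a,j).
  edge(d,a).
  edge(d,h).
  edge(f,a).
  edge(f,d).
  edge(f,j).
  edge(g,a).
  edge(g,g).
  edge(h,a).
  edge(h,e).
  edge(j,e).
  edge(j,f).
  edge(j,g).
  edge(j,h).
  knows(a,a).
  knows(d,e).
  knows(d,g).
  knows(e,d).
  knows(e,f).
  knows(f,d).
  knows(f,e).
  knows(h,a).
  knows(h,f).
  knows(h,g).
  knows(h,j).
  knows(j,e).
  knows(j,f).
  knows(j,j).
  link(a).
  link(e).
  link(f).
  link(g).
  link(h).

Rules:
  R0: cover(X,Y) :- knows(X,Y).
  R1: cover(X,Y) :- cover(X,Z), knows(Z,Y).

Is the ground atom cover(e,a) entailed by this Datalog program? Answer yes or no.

no

round 1: derive cover(a,a) via R0 from knows(a,a)
round 1: derive cover(d,e) via R0 from knows(d,e)
round 1: derive cover(d,g) via R0 from knows(d,g)
round 1: derive cover(e,d) via R0 from knows(e,d)
round 1: derive cover(e,f) via R0 from knows(e,f)
round 1: derive cover(f,d) via R0 from knows(f,d)
round 1: derive cover(f,e) via R0 from knows(f,e)
round 1: derive cover(h,a) via R0 from knows(h,a)
round 1: derive cover(h,f) via R0 from knows(h,f)
round 1: derive cover(h,g) via R0 from knows(h,g)
round 1: derive cover(h,j) via R0 from knows(h,j)
round 1: derive cover(j,e) via R0 from knows(j,e)
round 1: derive cover(j,f) via R0 from knows(j,f)
round 1: derive cover(j,j) via R0 from knows(j,j)
round 2: derive cover(d,d) via R1 from cover(d,e), knows(e,d)
round 2: derive cover(d,f) via R1 from cover(d,e), knows(e,f)
round 2: derive cover(e,e) via R1 from cover(e,d), knows(d,e)
round 2: derive cover(e,g) via R1 from cover(e,d), knows(d,g)
round 2: derive cover(f,f) via R1 from cover(f,e), knows(e,f)
round 2: derive cover(f,g) via R1 from cover(f,d), knows(d,g)
round 2: derive cover(h,d) via R1 from cover(h,f), knows(f,d)
round 2: derive cover(h,e) via R1 from cover(h,f), knows(f,e)
round 2: derive cover(j,d) via R1 from cover(j,e), knows(e,d)
round 3: derive cover(j,g) via R1 from cover(j,d), knows(d,g)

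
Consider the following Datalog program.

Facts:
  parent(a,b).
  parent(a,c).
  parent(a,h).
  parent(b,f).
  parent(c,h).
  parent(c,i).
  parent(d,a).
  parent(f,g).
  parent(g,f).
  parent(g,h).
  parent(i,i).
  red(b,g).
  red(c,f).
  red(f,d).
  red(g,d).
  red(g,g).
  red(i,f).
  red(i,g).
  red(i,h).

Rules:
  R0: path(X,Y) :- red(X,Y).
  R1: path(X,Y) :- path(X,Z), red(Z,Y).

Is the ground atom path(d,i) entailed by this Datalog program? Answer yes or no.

round 1: derive path(b,g) via R0 from red(b,g)
round 1: derive path(c,f) via R0 from red(c,f)
round 1: derive path(f,d) via R0 from red(f,d)
round 1: derive path(g,d) via R0 from red(g,d)
round 1: derive path(g,g) via R0 from red(g,g)
round 1: derive path(i,f) via R0 from red(i,f)
round 1: derive path(i,g) via R0 from red(i,g)
round 1: derive path(i,h) via R0 from red(i,h)
round 2: derive path(b,d) via R1 from path(b,g), red(g,d)
round 2: derive path(c,d) via R1 from path(c,f), red(f,d)
round 2: derive path(i,d) via R1 from path(i,f), red(f,d)

no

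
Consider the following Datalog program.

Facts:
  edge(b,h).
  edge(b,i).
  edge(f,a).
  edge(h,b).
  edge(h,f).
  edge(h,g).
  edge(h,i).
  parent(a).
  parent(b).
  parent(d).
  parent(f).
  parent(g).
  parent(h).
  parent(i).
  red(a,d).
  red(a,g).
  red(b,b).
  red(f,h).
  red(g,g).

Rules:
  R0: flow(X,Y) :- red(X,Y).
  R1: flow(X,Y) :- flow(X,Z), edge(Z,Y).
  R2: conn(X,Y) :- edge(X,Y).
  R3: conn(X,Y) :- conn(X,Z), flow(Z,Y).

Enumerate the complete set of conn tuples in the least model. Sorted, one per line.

conn(b,h)
conn(b,i)
conn(f,a)
conn(f,d)
conn(f,g)
conn(h,a)
conn(h,b)
conn(h,d)
conn(h,f)
conn(h,g)
conn(h,h)
conn(h,i)

round 1: derive flow(a,d) via R0 from red(a,d)
round 1: derive flow(a,g) via R0 from red(a,g)
round 1: derive flow(b,b) via R0 from red(b,b)
round 1: derive flow(f,h) via R0 from red(f,h)
round 1: derive flow(g,g) via R0 from red(g,g)
round 1: derive conn(b,h) via R2 from edge(b,h)
round 1: derive conn(b,i) via R2 from edge(b,i)
round 1: derive conn(f,a) via R2 from edge(f,a)
round 1: derive conn(h,b) via R2 from edge(h,b)
round 1: derive conn(h,f) via R2 from edge(h,f)
round 1: derive conn(h,g) via R2 from edge(h,g)
round 1: derive conn(h,i) via R2 from edge(h,i)
round 2: derive flow(b,h) via R1 from flow(b,b), edge(b,h)
round 2: derive flow(b,i) via R1 from flow(b,b), edge(b,i)
round 2: derive flow(f,b) via R1 from flow(f,h), edge(h,b)
round 2: derive flow(f,f) via R1 from flow(f,h), edge(h,f)
round 2: derive flow(f,g) via R1 from flow(f,h), edge(h,g)
round 2: derive flow(f,i) via R1 from flow(f,h), edge(h,i)
round 2: derive conn(f,d) via R3 from conn(f,a), flow(a,d)
round 2: derive conn(f,g) via R3 from conn(f,a), flow(a,g)
round 2: derive conn(h,h) via R3 from conn(h,f), flow(f,h)
round 3: derive flow(b,f) via R1 from flow(b,h), edge(h,f)
round 3: derive flow(b,g) via R1 from flow(b,h), edge(h,g)
round 3: derive flow(f,a) via R1 from flow(f,f), edge(f,a)
round 4: derive flow(b,a) via R1 from flow(b,f), edge(f,a)
round 4: derive conn(h,a) via R3 from conn(h,f), flow(f,a)
round 5: derive conn(h,d) via R3 from conn(h,a), flow(a,d)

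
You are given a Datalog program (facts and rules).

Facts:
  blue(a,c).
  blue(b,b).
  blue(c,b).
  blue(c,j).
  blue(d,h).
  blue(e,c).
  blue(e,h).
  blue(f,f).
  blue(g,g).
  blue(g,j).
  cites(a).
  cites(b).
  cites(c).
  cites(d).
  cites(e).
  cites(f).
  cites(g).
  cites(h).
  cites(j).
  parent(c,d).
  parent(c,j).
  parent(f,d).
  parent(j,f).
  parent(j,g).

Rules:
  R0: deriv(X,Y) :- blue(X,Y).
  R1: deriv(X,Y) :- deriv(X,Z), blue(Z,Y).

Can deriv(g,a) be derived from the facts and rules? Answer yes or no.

no

round 1: derive deriv(a,c) via R0 from blue(a,c)
round 1: derive deriv(b,b) via R0 from blue(b,b)
round 1: derive deriv(c,b) via R0 from blue(c,b)
round 1: derive deriv(c,j) via R0 from blue(c,j)
round 1: derive deriv(d,h) via R0 from blue(d,h)
round 1: derive deriv(e,c) via R0 from blue(e,c)
round 1: derive deriv(e,h) via R0 from blue(e,h)
round 1: derive deriv(f,f) via R0 from blue(f,f)
round 1: derive deriv(g,g) via R0 from blue(g,g)
round 1: derive deriv(g,j) via R0 from blue(g,j)
round 2: derive deriv(a,b) via R1 from deriv(a,c), blue(c,b)
round 2: derive deriv(a,j) via R1 from deriv(a,c), blue(c,j)
round 2: derive deriv(e,b) via R1 from deriv(e,c), blue(c,b)
round 2: derive deriv(e,j) via R1 from deriv(e,c), blue(c,j)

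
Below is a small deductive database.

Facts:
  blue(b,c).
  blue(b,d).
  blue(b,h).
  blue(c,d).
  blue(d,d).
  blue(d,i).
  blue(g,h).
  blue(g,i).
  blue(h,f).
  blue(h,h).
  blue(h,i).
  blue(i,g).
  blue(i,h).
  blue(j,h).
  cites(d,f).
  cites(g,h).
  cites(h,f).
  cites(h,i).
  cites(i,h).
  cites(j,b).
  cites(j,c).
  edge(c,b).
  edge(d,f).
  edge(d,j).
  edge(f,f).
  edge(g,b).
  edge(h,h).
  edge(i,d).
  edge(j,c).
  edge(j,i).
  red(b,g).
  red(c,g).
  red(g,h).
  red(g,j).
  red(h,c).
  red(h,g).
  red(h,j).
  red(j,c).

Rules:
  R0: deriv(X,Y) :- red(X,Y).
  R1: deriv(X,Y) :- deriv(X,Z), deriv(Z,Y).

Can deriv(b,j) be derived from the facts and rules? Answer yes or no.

round 1: derive deriv(b,g) via R0 from red(b,g)
round 1: derive deriv(c,g) via R0 from red(c,g)
round 1: derive deriv(g,h) via R0 from red(g,h)
round 1: derive deriv(g,j) via R0 from red(g,j)
round 1: derive deriv(h,c) via R0 from red(h,c)
round 1: derive deriv(h,g) via R0 from red(h,g)
round 1: derive deriv(h,j) via R0 from red(h,j)
round 1: derive deriv(j,c) via R0 from red(j,c)
round 2: derive deriv(b,h) via R1 from deriv(b,g), deriv(g,h)
round 2: derive deriv(b,j) via R1 from deriv(b,g), deriv(g,j)
round 2: derive deriv(c,h) via R1 from deriv(c,g), deriv(g,h)
round 2: derive deriv(c,j) via R1 from deriv(c,g), deriv(g,j)
round 2: derive deriv(g,c) via R1 from deriv(g,h), deriv(h,c)
round 2: derive deriv(g,g) via R1 from deriv(g,h), deriv(h,g)
round 2: derive deriv(h,h) via R1 from deriv(h,g), deriv(g,h)
round 2: derive deriv(j,g) via R1 from deriv(j,c), deriv(c,g)
round 3: derive deriv(b,c) via R1 from deriv(b,g), deriv(g,c)
round 3: derive deriv(c,c) via R1 from deriv(c,g), deriv(g,c)
round 3: derive deriv(j,h) via R1 from deriv(j,c), deriv(c,h)
round 3: derive deriv(j,j) via R1 from deriv(j,c), deriv(c,j)

yes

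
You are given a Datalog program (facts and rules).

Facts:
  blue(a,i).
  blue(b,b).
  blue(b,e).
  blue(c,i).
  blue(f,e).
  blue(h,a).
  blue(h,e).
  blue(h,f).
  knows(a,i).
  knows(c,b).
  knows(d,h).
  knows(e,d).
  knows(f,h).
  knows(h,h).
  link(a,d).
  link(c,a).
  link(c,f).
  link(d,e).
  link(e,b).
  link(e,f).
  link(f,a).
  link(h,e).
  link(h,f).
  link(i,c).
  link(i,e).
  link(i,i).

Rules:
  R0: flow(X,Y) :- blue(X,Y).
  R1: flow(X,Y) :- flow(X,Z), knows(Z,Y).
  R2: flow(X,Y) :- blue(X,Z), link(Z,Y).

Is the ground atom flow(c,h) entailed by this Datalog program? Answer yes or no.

yes

round 1: derive flow(a,i) via R0 from blue(a,i)
round 1: derive flow(b,b) via R0 from blue(b,b)
round 1: derive flow(b,e) via R0 from blue(b,e)
round 1: derive flow(c,i) via R0 from blue(c,i)
round 1: derive flow(f,e) via R0 from blue(f,e)
round 1: derive flow(h,a) via R0 from blue(h,a)
round 1: derive flow(h,e) via R0 from blue(h,e)
round 1: derive flow(h,f) via R0 from blue(h,f)
round 1: derive flow(a,c) via R2 from blue(a,i), link(i,c)
round 1: derive flow(a,e) via R2 from blue(a,i), link(i,e)
round 1: derive flow(b,f) via R2 from blue(b,e), link(e,f)
round 1: derive flow(c,c) via R2 from blue(c,i), link(i,c)
round 1: derive flow(c,e) via R2 from blue(c,i), link(i,e)
round 1: derive flow(f,b) via R2 from blue(f,e), link(e,b)
round 1: derive flow(f,f) via R2 from blue(f,e), link(e,f)
round 1: derive flow(h,b) via R2 from blue(h,e), link(e,b)
round 1: derive flow(h,d) via R2 from blue(h,a), link(a,d)
round 2: derive flow(a,b) via R1 from flow(a,c), knows(c,b)
round 2: derive flow(a,d) via R1 from flow(a,e), knows(e,d)
round 2: derive flow(b,d) via R1 from flow(b,e), knows(e,d)
round 2: derive flow(b,h) via R1 from flow(b,f), knows(f,h)
round 2: derive flow(c,b) via R1 from flow(c,c), knows(c,b)
round 2: derive flow(c,d) via R1 from flow(c,e), knows(e,d)
round 2: derive flow(f,d) via R1 from flow(f,e), knows(e,d)
round 2: derive flow(f,h) via R1 from flow(f,f), knows(f,h)
round 2: derive flow(h,h) via R1 from flow(h,d), knows(d,h)
round 2: derive flow(h,i) via R1 from flow(h,a), knows(a,i)
round 3: derive flow(a,h) via R1 from flow(a,d), knows(d,h)
round 3: derive flow(c,h) via R1 from flow(c,d), knows(d,h)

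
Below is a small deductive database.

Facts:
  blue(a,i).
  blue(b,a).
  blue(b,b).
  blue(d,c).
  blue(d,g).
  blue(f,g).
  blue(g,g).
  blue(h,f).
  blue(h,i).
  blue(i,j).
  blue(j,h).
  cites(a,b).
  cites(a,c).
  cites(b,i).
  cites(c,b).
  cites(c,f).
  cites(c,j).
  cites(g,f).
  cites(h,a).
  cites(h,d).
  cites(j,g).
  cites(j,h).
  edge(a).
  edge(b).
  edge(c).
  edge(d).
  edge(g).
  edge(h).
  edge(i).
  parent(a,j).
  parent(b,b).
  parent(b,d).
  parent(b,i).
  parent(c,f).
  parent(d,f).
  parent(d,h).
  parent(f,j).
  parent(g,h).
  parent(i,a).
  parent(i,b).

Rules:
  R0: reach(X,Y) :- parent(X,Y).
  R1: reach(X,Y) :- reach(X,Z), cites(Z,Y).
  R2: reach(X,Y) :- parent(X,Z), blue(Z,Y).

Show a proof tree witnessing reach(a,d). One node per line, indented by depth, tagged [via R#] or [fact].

round 1: derive reach(a,j) via R0 from parent(a,j)
round 1: derive reach(b,b) via R0 from parent(b,b)
round 1: derive reach(b,d) via R0 from parent(b,d)
round 1: derive reach(b,i) via R0 from parent(b,i)
round 1: derive reach(c,f) via R0 from parent(c,f)
round 1: derive reach(d,f) via R0 from parent(d,f)
round 1: derive reach(d,h) via R0 from parent(d,h)
round 1: derive reach(f,j) via R0 from parent(f,j)
round 1: derive reach(g,h) via R0 from parent(g,h)
round 1: derive reach(i,a) via R0 from parent(i,a)
round 1: derive reach(i,b) via R0 from parent(i,b)
round 1: derive reach(a,h) via R2 from parent(a,j), blue(j,h)
round 1: derive reach(b,a) via R2 from parent(b,b), blue(b,a)
round 1: derive reach(b,c) via R2 from parent(b,d), blue(d,c)
round 1: derive reach(b,g) via R2 from parent(b,d), blue(d,g)
round 1: derive reach(b,j) via R2 from parent(b,i), blue(i,j)
round 1: derive reach(c,g) via R2 from parent(c,f), blue(f,g)
round 1: derive reach(d,g) via R2 from parent(d,f), blue(f,g)
round 1: derive reach(d,i) via R2 from parent(d,h), blue(h,i)
round 1: derive reach(f,h) via R2 from parent(f,j), blue(j,h)
round 1: derive reach(g,f) via R2 from parent(g,h), blue(h,f)
round 1: derive reach(g,i) via R2 from parent(g,h), blue(h,i)
round 1: derive reach(i,i) via R2 from parent(i,a), blue(a,i)
round 2: derive reach(a,a) via R1 from reach(a,h), cites(h,a)
round 2: derive reach(a,d) via R1 from reach(a,h), cites(h,d)
round 2: derive reach(a,g) via R1 from reach(a,j), cites(j,g)
round 2: derive reach(b,f) via R1 from reach(b,c), cites(c,f)
round 2: derive reach(b,h) via R1 from reach(b,j), cites(j,h)
round 2: derive reach(d,a) via R1 from reach(d,h), cites(h,a)
round 2: derive reach(d,d) via R1 from reach(d,h), cites(h,d)
round 2: derive reach(f,a) via R1 from reach(f,h), cites(h,a)
round 2: derive reach(f,d) via R1 from reach(f,h), cites(h,d)
round 2: derive reach(f,g) via R1 from reach(f,j), cites(j,g)
round 2: derive reach(g,a) via R1 from reach(g,h), cites(h,a)
round 2: derive reach(g,d) via R1 from reach(g,h), cites(h,d)
round 2: derive reach(i,c) via R1 from reach(i,a), cites(a,c)
round 3: derive reach(a,b) via R1 from reach(a,a), cites(a,b)
round 3: derive reach(a,c) via R1 from reach(a,a), cites(a,c)
round 3: derive reach(a,f) via R1 from reach(a,g), cites(g,f)
round 3: derive reach(d,b) via R1 from reach(d,a), cites(a,b)
round 3: derive reach(d,c) via R1 from reach(d,a), cites(a,c)
round 3: derive reach(f,b) via R1 from reach(f,a), cites(a,b)
round 3: derive reach(f,c) via R1 from reach(f,a), cites(a,c)
round 3: derive reach(f,f) via R1 from reach(f,g), cites(g,f)
round 3: derive reach(g,b) via R1 from reach(g,a), cites(a,b)
round 3: derive reach(g,c) via R1 from reach(g,a), cites(a,c)
round 3: derive reach(i,f) via R1 from reach(i,c), cites(c,f)
round 3: derive reach(i,j) via R1 from reach(i,c), cites(c,j)
round 4: derive reach(a,i) via R1 from reach(a,b), cites(b,i)
round 4: derive reach(d,j) via R1 from reach(d,c), cites(c,j)
round 4: derive reach(f,i) via R1 from reach(f,b), cites(b,i)
round 4: derive reach(g,j) via R1 from reach(g,c), cites(c,j)
round 4: derive reach(i,g) via R1 from reach(i,j), cites(j,g)
round 4: derive reach(i,h) via R1 from reach(i,j), cites(j,h)
round 5: derive reach(g,g) via R1 from reach(g,j), cites(j,g)
round 5: derive reach(i,d) via R1 from reach(i,h), cites(h,d)

reach(a,d)  [via R1]
  reach(a,h)  [via R2]
    parent(a,j)  [fact]
    blue(j,h)  [fact]
  cites(h,d)  [fact]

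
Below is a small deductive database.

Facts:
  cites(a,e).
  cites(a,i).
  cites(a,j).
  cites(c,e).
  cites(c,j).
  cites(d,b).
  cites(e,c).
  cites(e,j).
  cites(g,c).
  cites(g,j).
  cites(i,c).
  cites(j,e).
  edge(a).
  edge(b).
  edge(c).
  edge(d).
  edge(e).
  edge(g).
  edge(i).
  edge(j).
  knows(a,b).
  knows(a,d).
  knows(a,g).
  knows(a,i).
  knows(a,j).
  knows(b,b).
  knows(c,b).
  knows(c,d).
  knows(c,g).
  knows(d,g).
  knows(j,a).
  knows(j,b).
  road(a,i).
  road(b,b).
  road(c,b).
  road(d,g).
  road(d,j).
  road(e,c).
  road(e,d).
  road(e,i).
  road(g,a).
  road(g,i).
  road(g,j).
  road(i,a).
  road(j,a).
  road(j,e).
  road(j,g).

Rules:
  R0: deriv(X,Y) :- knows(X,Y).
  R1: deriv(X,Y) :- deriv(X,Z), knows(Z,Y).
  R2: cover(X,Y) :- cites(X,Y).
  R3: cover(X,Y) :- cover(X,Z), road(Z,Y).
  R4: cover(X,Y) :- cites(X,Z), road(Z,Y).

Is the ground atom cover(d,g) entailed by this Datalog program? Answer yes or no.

round 1: derive cover(a,e) via R2 from cites(a,e)
round 1: derive cover(a,i) via R2 from cites(a,i)
round 1: derive cover(a,j) via R2 from cites(a,j)
round 1: derive cover(c,e) via R2 from cites(c,e)
round 1: derive cover(c,j) via R2 from cites(c,j)
round 1: derive cover(d,b) via R2 from cites(d,b)
round 1: derive cover(e,c) via R2 from cites(e,c)
round 1: derive cover(e,j) via R2 from cites(e,j)
round 1: derive cover(g,c) via R2 from cites(g,c)
round 1: derive cover(g,j) via R2 from cites(g,j)
round 1: derive cover(i,c) via R2 from cites(i,c)
round 1: derive cover(j,e) via R2 from cites(j,e)
round 1: derive cover(a,a) via R4 from cites(a,i), road(i,a)
round 1: derive cover(a,c) via R4 from cites(a,e), road(e,c)
round 1: derive cover(a,d) via R4 from cites(a,e), road(e,d)
round 1: derive cover(a,g) via R4 from cites(a,j), road(j,g)
round 1: derive cover(c,a) via R4 from cites(c,j), road(j,a)
round 1: derive cover(c,c) via R4 from cites(c,e), road(e,c)
round 1: derive cover(c,d) via R4 from cites(c,e), road(e,d)
round 1: derive cover(c,g) via R4 from cites(c,j), road(j,g)
round 1: derive cover(c,i) via R4 from cites(c,e), road(e,i)
round 1: derive cover(e,a) via R4 from cites(e,j), road(j,a)
round 1: derive cover(e,b) via R4 from cites(e,c), road(c,b)
round 1: derive cover(e,e) via R4 from cites(e,j), road(j,e)
round 1: derive cover(e,g) via R4 from cites(e,j), road(j,g)
round 1: derive cover(g,a) via R4 from cites(g,j), road(j,a)
round 1: derive cover(g,b) via R4 from cites(g,c), road(c,b)
round 1: derive cover(g,e) via R4 from cites(g,j), road(j,e)
round 1: derive cover(g,g) via R4 from cites(g,j), road(j,g)
round 1: derive cover(i,b) via R4 from cites(i,c), road(c,b)
round 1: derive cover(j,c) via R4 from cites(j,e), road(e,c)
round 1: derive cover(j,d) via R4 from cites(j,e), road(e,d)
round 1: derive cover(j,i) via R4 from cites(j,e), road(e,i)
round 2: derive cover(a,b) via R3 from cover(a,c), road(c,b)
round 2: derive cover(c,b) via R3 from cover(c,c), road(c,b)
round 2: derive cover(e,d) via R3 from cover(e,e), road(e,d)
round 2: derive cover(e,i) via R3 from cover(e,a), road(a,i)
round 2: derive cover(g,d) via R3 from cover(g,e), road(e,d)
round 2: derive cover(g,i) via R3 from cover(g,a), road(a,i)
round 2: derive cover(j,a) via R3 from cover(j,i), road(i,a)
round 2: derive cover(j,b) via R3 from cover(j,c), road(c,b)
round 2: derive cover(j,g) via R3 from cover(j,d), road(d,g)
round 2: derive cover(j,j) via R3 from cover(j,d), road(d,j)

no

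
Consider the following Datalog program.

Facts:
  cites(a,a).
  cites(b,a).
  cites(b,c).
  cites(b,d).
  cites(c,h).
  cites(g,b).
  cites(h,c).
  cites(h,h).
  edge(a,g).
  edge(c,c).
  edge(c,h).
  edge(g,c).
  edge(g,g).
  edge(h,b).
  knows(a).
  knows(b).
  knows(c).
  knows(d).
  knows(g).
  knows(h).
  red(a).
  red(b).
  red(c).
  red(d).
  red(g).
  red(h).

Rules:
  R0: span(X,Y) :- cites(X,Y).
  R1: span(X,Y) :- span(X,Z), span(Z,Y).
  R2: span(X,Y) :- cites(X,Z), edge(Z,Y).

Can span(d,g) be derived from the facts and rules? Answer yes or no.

round 1: derive span(a,a) via R0 from cites(a,a)
round 1: derive span(b,a) via R0 from cites(b,a)
round 1: derive span(b,c) via R0 from cites(b,c)
round 1: derive span(b,d) via R0 from cites(b,d)
round 1: derive span(c,h) via R0 from cites(c,h)
round 1: derive span(g,b) via R0 from cites(g,b)
round 1: derive span(h,c) via R0 from cites(h,c)
round 1: derive span(h,h) via R0 from cites(h,h)
round 1: derive span(a,g) via R2 from cites(a,a), edge(a,g)
round 1: derive span(b,g) via R2 from cites(b,a), edge(a,g)
round 1: derive span(b,h) via R2 from cites(b,c), edge(c,h)
round 1: derive span(c,b) via R2 from cites(c,h), edge(h,b)
round 1: derive span(h,b) via R2 from cites(h,h), edge(h,b)
round 2: derive span(a,b) via R1 from span(a,g), span(g,b)
round 2: derive span(b,b) via R1 from span(b,c), span(c,b)
round 2: derive span(c,a) via R1 from span(c,b), span(b,a)
round 2: derive span(c,c) via R1 from span(c,b), span(b,c)
round 2: derive span(c,d) via R1 from span(c,b), span(b,d)
round 2: derive span(c,g) via R1 from span(c,b), span(b,g)
round 2: derive span(g,a) via R1 from span(g,b), span(b,a)
round 2: derive span(g,c) via R1 from span(g,b), span(b,c)
round 2: derive span(g,d) via R1 from span(g,b), span(b,d)
round 2: derive span(g,g) via R1 from span(g,b), span(b,g)
round 2: derive span(g,h) via R1 from span(g,b), span(b,h)
round 2: derive span(h,a) via R1 from span(h,b), span(b,a)
round 2: derive span(h,d) via R1 from span(h,b), span(b,d)
round 2: derive span(h,g) via R1 from span(h,b), span(b,g)
round 3: derive span(a,c) via R1 from span(a,b), span(b,c)
round 3: derive span(a,d) via R1 from span(a,b), span(b,d)
round 3: derive span(a,h) via R1 from span(a,b), span(b,h)

no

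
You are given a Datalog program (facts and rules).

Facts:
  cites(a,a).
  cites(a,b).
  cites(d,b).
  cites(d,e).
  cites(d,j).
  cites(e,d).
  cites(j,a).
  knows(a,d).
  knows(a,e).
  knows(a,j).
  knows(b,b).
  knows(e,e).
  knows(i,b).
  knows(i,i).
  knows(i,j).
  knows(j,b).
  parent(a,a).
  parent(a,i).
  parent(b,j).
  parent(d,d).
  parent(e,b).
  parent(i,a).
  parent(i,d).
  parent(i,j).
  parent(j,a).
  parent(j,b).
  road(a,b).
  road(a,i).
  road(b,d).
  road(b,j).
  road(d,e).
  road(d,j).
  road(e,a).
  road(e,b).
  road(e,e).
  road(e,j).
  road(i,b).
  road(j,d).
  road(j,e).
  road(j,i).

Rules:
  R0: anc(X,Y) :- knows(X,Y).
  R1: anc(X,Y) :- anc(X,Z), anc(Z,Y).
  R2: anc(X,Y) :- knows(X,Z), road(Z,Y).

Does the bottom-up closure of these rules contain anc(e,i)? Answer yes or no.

yes

round 1: derive anc(a,d) via R0 from knows(a,d)
round 1: derive anc(a,e) via R0 from knows(a,e)
round 1: derive anc(a,j) via R0 from knows(a,j)
round 1: derive anc(b,b) via R0 from knows(b,b)
round 1: derive anc(e,e) via R0 from knows(e,e)
round 1: derive anc(i,b) via R0 from knows(i,b)
round 1: derive anc(i,i) via R0 from knows(i,i)
round 1: derive anc(i,j) via R0 from knows(i,j)
round 1: derive anc(j,b) via R0 from knows(j,b)
round 1: derive anc(a,a) via R2 from knows(a,e), road(e,a)
round 1: derive anc(a,b) via R2 from knows(a,e), road(e,b)
round 1: derive anc(a,i) via R2 from knows(a,j), road(j,i)
round 1: derive anc(b,d) via R2 from knows(b,b), road(b,d)
round 1: derive anc(b,j) via R2 from knows(b,b), road(b,j)
round 1: derive anc(e,a) via R2 from knows(e,e), road(e,a)
round 1: derive anc(e,b) via R2 from knows(e,e), road(e,b)
round 1: derive anc(e,j) via R2 from knows(e,e), road(e,j)
round 1: derive anc(i,d) via R2 from knows(i,b), road(b,d)
round 1: derive anc(i,e) via R2 from knows(i,j), road(j,e)
round 1: derive anc(j,d) via R2 from knows(j,b), road(b,d)
round 1: derive anc(j,j) via R2 from knows(j,b), road(b,j)
round 2: derive anc(e,d) via R1 from anc(e,a), anc(a,d)
round 2: derive anc(e,i) via R1 from anc(e,a), anc(a,i)
round 2: derive anc(i,a) via R1 from anc(i,e), anc(e,a)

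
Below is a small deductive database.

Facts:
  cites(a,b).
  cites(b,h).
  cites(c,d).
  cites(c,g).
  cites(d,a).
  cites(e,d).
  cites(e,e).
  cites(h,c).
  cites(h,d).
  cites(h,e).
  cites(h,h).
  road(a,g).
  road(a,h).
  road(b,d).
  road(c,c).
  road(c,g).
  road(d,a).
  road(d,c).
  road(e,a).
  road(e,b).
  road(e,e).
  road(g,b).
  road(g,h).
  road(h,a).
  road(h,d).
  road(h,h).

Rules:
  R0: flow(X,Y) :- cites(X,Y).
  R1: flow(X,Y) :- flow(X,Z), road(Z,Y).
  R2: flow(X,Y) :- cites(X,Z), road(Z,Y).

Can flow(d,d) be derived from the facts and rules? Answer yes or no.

round 1: derive flow(a,b) via R0 from cites(a,b)
round 1: derive flow(b,h) via R0 from cites(b,h)
round 1: derive flow(c,d) via R0 from cites(c,d)
round 1: derive flow(c,g) via R0 from cites(c,g)
round 1: derive flow(d,a) via R0 from cites(d,a)
round 1: derive flow(e,d) via R0 from cites(e,d)
round 1: derive flow(e,e) via R0 from cites(e,e)
round 1: derive flow(h,c) via R0 from cites(h,c)
round 1: derive flow(h,d) via R0 from cites(h,d)
round 1: derive flow(h,e) via R0 from cites(h,e)
round 1: derive flow(h,h) via R0 from cites(h,h)
round 1: derive flow(a,d) via R2 from cites(a,b), road(b,d)
round 1: derive flow(b,a) via R2 from cites(b,h), road(h,a)
round 1: derive flow(b,d) via R2 from cites(b,h), road(h,d)
round 1: derive flow(c,a) via R2 from cites(c,d), road(d,a)
round 1: derive flow(c,b) via R2 from cites(c,g), road(g,b)
round 1: derive flow(c,c) via R2 from cites(c,d), road(d,c)
round 1: derive flow(c,h) via R2 from cites(c,g), road(g,h)
round 1: derive flow(d,g) via R2 from cites(d,a), road(a,g)
round 1: derive flow(d,h) via R2 from cites(d,a), road(a,h)
round 1: derive flow(e,a) via R2 from cites(e,d), road(d,a)
round 1: derive flow(e,b) via R2 from cites(e,e), road(e,b)
round 1: derive flow(e,c) via R2 from cites(e,d), road(d,c)
round 1: derive flow(h,a) via R2 from cites(h,d), road(d,a)
round 1: derive flow(h,b) via R2 from cites(h,e), road(e,b)
round 1: derive flow(h,g) via R2 from cites(h,c), road(c,g)
round 2: derive flow(a,a) via R1 from flow(a,d), road(d,a)
round 2: derive flow(a,c) via R1 from flow(a,d), road(d,c)
round 2: derive flow(b,c) via R1 from flow(b,d), road(d,c)
round 2: derive flow(b,g) via R1 from flow(b,a), road(a,g)
round 2: derive flow(d,b) via R1 from flow(d,g), road(g,b)
round 2: derive flow(d,d) via R1 from flow(d,h), road(h,d)
round 2: derive flow(e,g) via R1 from flow(e,a), road(a,g)
round 2: derive flow(e,h) via R1 from flow(e,a), road(a,h)
round 3: derive flow(a,g) via R1 from flow(a,a), road(a,g)
round 3: derive flow(a,h) via R1 from flow(a,a), road(a,h)
round 3: derive flow(b,b) via R1 from flow(b,g), road(g,b)
round 3: derive flow(d,c) via R1 from flow(d,d), road(d,c)

yes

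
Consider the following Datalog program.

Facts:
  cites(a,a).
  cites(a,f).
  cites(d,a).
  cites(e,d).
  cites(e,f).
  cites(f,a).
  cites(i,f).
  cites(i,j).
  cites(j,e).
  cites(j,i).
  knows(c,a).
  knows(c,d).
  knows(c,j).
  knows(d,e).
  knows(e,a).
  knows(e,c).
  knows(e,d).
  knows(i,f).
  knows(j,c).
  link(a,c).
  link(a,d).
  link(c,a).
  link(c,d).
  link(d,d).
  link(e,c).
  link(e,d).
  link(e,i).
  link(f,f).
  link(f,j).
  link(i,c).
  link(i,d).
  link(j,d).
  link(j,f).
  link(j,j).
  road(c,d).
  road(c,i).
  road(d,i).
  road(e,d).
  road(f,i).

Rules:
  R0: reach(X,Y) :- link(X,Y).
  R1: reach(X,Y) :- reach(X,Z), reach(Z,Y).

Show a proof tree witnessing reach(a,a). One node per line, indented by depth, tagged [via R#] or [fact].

reach(a,a)  [via R1]
  reach(a,c)  [via R0]
    link(a,c)  [fact]
  reach(c,a)  [via R0]
    link(c,a)  [fact]

round 1: derive reach(a,c) via R0 from link(a,c)
round 1: derive reach(a,d) via R0 from link(a,d)
round 1: derive reach(c,a) via R0 from link(c,a)
round 1: derive reach(c,d) via R0 from link(c,d)
round 1: derive reach(d,d) via R0 from link(d,d)
round 1: derive reach(e,c) via R0 from link(e,c)
round 1: derive reach(e,d) via R0 from link(e,d)
round 1: derive reach(e,i) via R0 from link(e,i)
round 1: derive reach(f,f) via R0 from link(f,f)
round 1: derive reach(f,j) via R0 from link(f,j)
round 1: derive reach(i,c) via R0 from link(i,c)
round 1: derive reach(i,d) via R0 from link(i,d)
round 1: derive reach(j,d) via R0 from link(j,d)
round 1: derive reach(j,f) via R0 from link(j,f)
round 1: derive reach(j,j) via R0 from link(j,j)
round 2: derive reach(a,a) via R1 from reach(a,c), reach(c,a)
round 2: derive reach(c,c) via R1 from reach(c,a), reach(a,c)
round 2: derive reach(e,a) via R1 from reach(e,c), reach(c,a)
round 2: derive reach(f,d) via R1 from reach(f,j), reach(j,d)
round 2: derive reach(i,a) via R1 from reach(i,c), reach(c,a)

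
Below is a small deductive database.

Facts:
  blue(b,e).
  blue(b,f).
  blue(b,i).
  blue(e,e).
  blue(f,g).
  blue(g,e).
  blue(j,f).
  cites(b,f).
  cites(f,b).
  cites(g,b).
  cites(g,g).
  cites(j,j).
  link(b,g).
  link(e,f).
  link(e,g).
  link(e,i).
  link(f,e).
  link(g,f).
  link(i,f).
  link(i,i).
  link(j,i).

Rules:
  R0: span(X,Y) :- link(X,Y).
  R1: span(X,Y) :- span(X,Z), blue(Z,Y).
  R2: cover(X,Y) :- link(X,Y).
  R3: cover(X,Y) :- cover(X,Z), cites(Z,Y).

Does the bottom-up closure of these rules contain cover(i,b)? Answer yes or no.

yes

round 1: derive cover(b,g) via R2 from link(b,g)
round 1: derive cover(e,f) via R2 from link(e,f)
round 1: derive cover(e,g) via R2 from link(e,g)
round 1: derive cover(e,i) via R2 from link(e,i)
round 1: derive cover(f,e) via R2 from link(f,e)
round 1: derive cover(g,f) via R2 from link(g,f)
round 1: derive cover(i,f) via R2 from link(i,f)
round 1: derive cover(i,i) via R2 from link(i,i)
round 1: derive cover(j,i) via R2 from link(j,i)
round 2: derive cover(b,b) via R3 from cover(b,g), cites(g,b)
round 2: derive cover(e,b) via R3 from cover(e,f), cites(f,b)
round 2: derive cover(g,b) via R3 from cover(g,f), cites(f,b)
round 2: derive cover(i,b) via R3 from cover(i,f), cites(f,b)
round 3: derive cover(b,f) via R3 from cover(b,b), cites(b,f)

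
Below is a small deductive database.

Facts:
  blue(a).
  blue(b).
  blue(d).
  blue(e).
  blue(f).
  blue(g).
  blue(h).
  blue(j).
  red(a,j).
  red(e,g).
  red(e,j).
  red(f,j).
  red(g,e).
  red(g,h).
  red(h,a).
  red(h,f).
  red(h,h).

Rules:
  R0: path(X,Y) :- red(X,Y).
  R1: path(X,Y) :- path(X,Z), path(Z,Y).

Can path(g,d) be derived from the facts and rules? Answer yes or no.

no

round 1: derive path(a,j) via R0 from red(a,j)
round 1: derive path(e,g) via R0 from red(e,g)
round 1: derive path(e,j) via R0 from red(e,j)
round 1: derive path(f,j) via R0 from red(f,j)
round 1: derive path(g,e) via R0 from red(g,e)
round 1: derive path(g,h) via R0 from red(g,h)
round 1: derive path(h,a) via R0 from red(h,a)
round 1: derive path(h,f) via R0 from red(h,f)
round 1: derive path(h,h) via R0 from red(h,h)
round 2: derive path(e,e) via R1 from path(e,g), path(g,e)
round 2: derive path(e,h) via R1 from path(e,g), path(g,h)
round 2: derive path(g,a) via R1 from path(g,h), path(h,a)
round 2: derive path(g,f) via R1 from path(g,h), path(h,f)
round 2: derive path(g,g) via R1 from path(g,e), path(e,g)
round 2: derive path(g,j) via R1 from path(g,e), path(e,j)
round 2: derive path(h,j) via R1 from path(h,a), path(a,j)
round 3: derive path(e,a) via R1 from path(e,g), path(g,a)
round 3: derive path(e,f) via R1 from path(e,g), path(g,f)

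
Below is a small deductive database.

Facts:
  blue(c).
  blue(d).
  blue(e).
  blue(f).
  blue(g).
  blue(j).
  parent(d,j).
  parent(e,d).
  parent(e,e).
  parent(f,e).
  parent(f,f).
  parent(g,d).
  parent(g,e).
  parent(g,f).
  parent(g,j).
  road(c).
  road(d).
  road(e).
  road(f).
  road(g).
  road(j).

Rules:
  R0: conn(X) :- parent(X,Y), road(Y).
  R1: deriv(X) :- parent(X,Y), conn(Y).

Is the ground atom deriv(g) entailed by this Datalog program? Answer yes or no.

round 1: derive conn(d) via R0 from parent(d,j), road(j)
round 1: derive conn(e) via R0 from parent(e,d), road(d)
round 1: derive conn(f) via R0 from parent(f,e), road(e)
round 1: derive conn(g) via R0 from parent(g,d), road(d)
round 2: derive deriv(e) via R1 from parent(e,d), conn(d)
round 2: derive deriv(f) via R1 from parent(f,e), conn(e)
round 2: derive deriv(g) via R1 from parent(g,d), conn(d)

yes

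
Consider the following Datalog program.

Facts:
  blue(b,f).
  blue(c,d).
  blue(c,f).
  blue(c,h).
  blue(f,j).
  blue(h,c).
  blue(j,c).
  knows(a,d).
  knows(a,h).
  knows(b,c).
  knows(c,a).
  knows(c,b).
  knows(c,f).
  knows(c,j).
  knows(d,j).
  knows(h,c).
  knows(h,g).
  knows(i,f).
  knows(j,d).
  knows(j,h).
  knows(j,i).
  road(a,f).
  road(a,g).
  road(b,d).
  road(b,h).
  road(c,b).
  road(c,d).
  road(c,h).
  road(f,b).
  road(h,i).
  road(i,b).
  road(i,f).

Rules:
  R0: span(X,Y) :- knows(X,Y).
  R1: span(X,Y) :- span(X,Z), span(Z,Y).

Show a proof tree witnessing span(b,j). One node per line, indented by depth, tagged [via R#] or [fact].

span(b,j)  [via R1]
  span(b,c)  [via R0]
    knows(b,c)  [fact]
  span(c,j)  [via R0]
    knows(c,j)  [fact]

round 1: derive span(a,d) via R0 from knows(a,d)
round 1: derive span(a,h) via R0 from knows(a,h)
round 1: derive span(b,c) via R0 from knows(b,c)
round 1: derive span(c,a) via R0 from knows(c,a)
round 1: derive span(c,b) via R0 from knows(c,b)
round 1: derive span(c,f) via R0 from knows(c,f)
round 1: derive span(c,j) via R0 from knows(c,j)
round 1: derive span(d,j) via R0 from knows(d,j)
round 1: derive span(h,c) via R0 from knows(h,c)
round 1: derive span(h,g) via R0 from knows(h,g)
round 1: derive span(i,f) via R0 from knows(i,f)
round 1: derive span(j,d) via R0 from knows(j,d)
round 1: derive span(j,h) via R0 from knows(j,h)
round 1: derive span(j,i) via R0 from knows(j,i)
round 2: derive span(a,c) via R1 from span(a,h), span(h,c)
round 2: derive span(a,g) via R1 from span(a,h), span(h,g)
round 2: derive span(a,j) via R1 from span(a,d), span(d,j)
round 2: derive span(b,a) via R1 from span(b,c), span(c,a)
round 2: derive span(b,b) via R1 from span(b,c), span(c,b)
round 2: derive span(b,f) via R1 from span(b,c), span(c,f)
round 2: derive span(b,j) via R1 from span(b,c), span(c,j)
round 2: derive span(c,c) via R1 from span(c,b), span(b,c)
round 2: derive span(c,d) via R1 from span(c,a), span(a,d)
round 2: derive span(c,h) via R1 from span(c,a), span(a,h)
round 2: derive span(c,i) via R1 from span(c,j), span(j,i)
round 2: derive span(d,d) via R1 from span(d,j), span(j,d)
round 2: derive span(d,h) via R1 from span(d,j), span(j,h)
round 2: derive span(d,i) via R1 from span(d,j), span(j,i)
round 2: derive span(h,a) via R1 from span(h,c), span(c,a)
round 2: derive span(h,b) via R1 from span(h,c), span(c,b)
round 2: derive span(h,f) via R1 from span(h,c), span(c,f)
round 2: derive span(h,j) via R1 from span(h,c), span(c,j)
round 2: derive span(j,c) via R1 from span(j,h), span(h,c)
round 2: derive span(j,f) via R1 from span(j,i), span(i,f)
round 2: derive span(j,g) via R1 from span(j,h), span(h,g)
round 2: derive span(j,j) via R1 from span(j,d), span(d,j)
round 3: derive span(a,a) via R1 from span(a,c), span(c,a)
round 3: derive span(a,b) via R1 from span(a,c), span(c,b)
round 3: derive span(a,f) via R1 from span(a,c), span(c,f)
round 3: derive span(a,i) via R1 from span(a,c), span(c,i)
round 3: derive span(b,d) via R1 from span(b,a), span(a,d)
round 3: derive span(b,g) via R1 from span(b,a), span(a,g)
round 3: derive span(b,h) via R1 from span(b,a), span(a,h)
round 3: derive span(b,i) via R1 from span(b,c), span(c,i)
round 3: derive span(c,g) via R1 from span(c,a), span(a,g)
round 3: derive span(d,a) via R1 from span(d,h), span(h,a)
round 3: derive span(d,b) via R1 from span(d,h), span(h,b)
round 3: derive span(d,c) via R1 from span(d,h), span(h,c)
round 3: derive span(d,f) via R1 from span(d,h), span(h,f)
round 3: derive span(d,g) via R1 from span(d,h), span(h,g)
round 3: derive span(h,d) via R1 from span(h,a), span(a,d)
round 3: derive span(h,h) via R1 from span(h,a), span(a,h)
round 3: derive span(h,i) via R1 from span(h,c), span(c,i)
round 3: derive span(j,a) via R1 from span(j,c), span(c,a)
round 3: derive span(j,b) via R1 from span(j,c), span(c,b)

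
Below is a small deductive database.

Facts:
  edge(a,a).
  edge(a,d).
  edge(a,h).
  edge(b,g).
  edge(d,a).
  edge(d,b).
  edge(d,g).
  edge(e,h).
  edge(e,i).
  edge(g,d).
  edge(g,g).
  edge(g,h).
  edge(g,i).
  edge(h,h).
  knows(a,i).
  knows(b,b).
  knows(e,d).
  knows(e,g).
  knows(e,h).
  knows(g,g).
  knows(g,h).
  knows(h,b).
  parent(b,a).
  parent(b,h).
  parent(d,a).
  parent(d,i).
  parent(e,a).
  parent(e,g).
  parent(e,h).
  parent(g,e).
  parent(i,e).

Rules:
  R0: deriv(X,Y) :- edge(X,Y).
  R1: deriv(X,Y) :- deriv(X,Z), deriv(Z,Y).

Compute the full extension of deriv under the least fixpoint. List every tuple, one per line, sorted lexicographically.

round 1: derive deriv(a,a) via R0 from edge(a,a)
round 1: derive deriv(a,d) via R0 from edge(a,d)
round 1: derive deriv(a,h) via R0 from edge(a,h)
round 1: derive deriv(b,g) via R0 from edge(b,g)
round 1: derive deriv(d,a) via R0 from edge(d,a)
round 1: derive deriv(d,b) via R0 from edge(d,b)
round 1: derive deriv(d,g) via R0 from edge(d,g)
round 1: derive deriv(e,h) via R0 from edge(e,h)
round 1: derive deriv(e,i) via R0 from edge(e,i)
round 1: derive deriv(g,d) via R0 from edge(g,d)
round 1: derive deriv(g,g) via R0 from edge(g,g)
round 1: derive deriv(g,h) via R0 from edge(g,h)
round 1: derive deriv(g,i) via R0 from edge(g,i)
round 1: derive deriv(h,h) via R0 from edge(h,h)
round 2: derive deriv(a,b) via R1 from deriv(a,d), deriv(d,b)
round 2: derive deriv(a,g) via R1 from deriv(a,d), deriv(d,g)
round 2: derive deriv(b,d) via R1 from deriv(b,g), deriv(g,d)
round 2: derive deriv(b,h) via R1 from deriv(b,g), deriv(g,h)
round 2: derive deriv(b,i) via R1 from deriv(b,g), deriv(g,i)
round 2: derive deriv(d,d) via R1 from deriv(d,a), deriv(a,d)
round 2: derive deriv(d,h) via R1 from deriv(d,a), deriv(a,h)
round 2: derive deriv(d,i) via R1 from deriv(d,g), deriv(g,i)
round 2: derive deriv(g,a) via R1 from deriv(g,d), deriv(d,a)
round 2: derive deriv(g,b) via R1 from deriv(g,d), deriv(d,b)
round 3: derive deriv(a,i) via R1 from deriv(a,b), deriv(b,i)
round 3: derive deriv(b,a) via R1 from deriv(b,d), deriv(d,a)
round 3: derive deriv(b,b) via R1 from deriv(b,d), deriv(d,b)

deriv(a,a)
deriv(a,b)
deriv(a,d)
deriv(a,g)
deriv(a,h)
deriv(a,i)
deriv(b,a)
deriv(b,b)
deriv(b,d)
deriv(b,g)
deriv(b,h)
deriv(b,i)
deriv(d,a)
deriv(d,b)
deriv(d,d)
deriv(d,g)
deriv(d,h)
deriv(d,i)
deriv(e,h)
deriv(e,i)
deriv(g,a)
deriv(g,b)
deriv(g,d)
deriv(g,g)
deriv(g,h)
deriv(g,i)
deriv(h,h)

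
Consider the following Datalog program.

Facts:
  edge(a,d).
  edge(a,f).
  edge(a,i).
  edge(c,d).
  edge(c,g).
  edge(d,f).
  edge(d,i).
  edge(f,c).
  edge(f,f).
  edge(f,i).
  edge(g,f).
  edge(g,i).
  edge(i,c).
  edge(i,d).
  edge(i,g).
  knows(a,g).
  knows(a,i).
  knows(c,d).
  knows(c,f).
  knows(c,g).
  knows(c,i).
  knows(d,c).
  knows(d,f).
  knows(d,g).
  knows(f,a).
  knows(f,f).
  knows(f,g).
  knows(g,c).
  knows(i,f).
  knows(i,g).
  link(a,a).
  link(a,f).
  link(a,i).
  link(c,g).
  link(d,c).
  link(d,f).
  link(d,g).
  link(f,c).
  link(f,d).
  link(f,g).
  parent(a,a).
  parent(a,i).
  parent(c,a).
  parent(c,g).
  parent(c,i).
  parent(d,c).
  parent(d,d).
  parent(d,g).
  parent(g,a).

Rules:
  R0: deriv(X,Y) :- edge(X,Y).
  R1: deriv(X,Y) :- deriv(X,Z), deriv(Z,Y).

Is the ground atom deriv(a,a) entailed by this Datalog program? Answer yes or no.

no

round 1: derive deriv(a,d) via R0 from edge(a,d)
round 1: derive deriv(a,f) via R0 from edge(a,f)
round 1: derive deriv(a,i) via R0 from edge(a,i)
round 1: derive deriv(c,d) via R0 from edge(c,d)
round 1: derive deriv(c,g) via R0 from edge(c,g)
round 1: derive deriv(d,f) via R0 from edge(d,f)
round 1: derive deriv(d,i) via R0 from edge(d,i)
round 1: derive deriv(f,c) via R0 from edge(f,c)
round 1: derive deriv(f,f) via R0 from edge(f,f)
round 1: derive deriv(f,i) via R0 from edge(f,i)
round 1: derive deriv(g,f) via R0 from edge(g,f)
round 1: derive deriv(g,i) via R0 from edge(g,i)
round 1: derive deriv(i,c) via R0 from edge(i,c)
round 1: derive deriv(i,d) via R0 from edge(i,d)
round 1: derive deriv(i,g) via R0 from edge(i,g)
round 2: derive deriv(a,c) via R1 from deriv(a,f), deriv(f,c)
round 2: derive deriv(a,g) via R1 from deriv(a,i), deriv(i,g)
round 2: derive deriv(c,f) via R1 from deriv(c,d), deriv(d,f)
round 2: derive deriv(c,i) via R1 from deriv(c,d), deriv(d,i)
round 2: derive deriv(d,c) via R1 from deriv(d,f), deriv(f,c)
round 2: derive deriv(d,d) via R1 from deriv(d,i), deriv(i,d)
round 2: derive deriv(d,g) via R1 from deriv(d,i), deriv(i,g)
round 2: derive deriv(f,d) via R1 from deriv(f,c), deriv(c,d)
round 2: derive deriv(f,g) via R1 from deriv(f,c), deriv(c,g)
round 2: derive deriv(g,c) via R1 from deriv(g,f), deriv(f,c)
round 2: derive deriv(g,d) via R1 from deriv(g,i), deriv(i,d)
round 2: derive deriv(g,g) via R1 from deriv(g,i), deriv(i,g)
round 2: derive deriv(i,f) via R1 from deriv(i,d), deriv(d,f)
round 2: derive deriv(i,i) via R1 from deriv(i,d), deriv(d,i)
round 3: derive deriv(c,c) via R1 from deriv(c,d), deriv(d,c)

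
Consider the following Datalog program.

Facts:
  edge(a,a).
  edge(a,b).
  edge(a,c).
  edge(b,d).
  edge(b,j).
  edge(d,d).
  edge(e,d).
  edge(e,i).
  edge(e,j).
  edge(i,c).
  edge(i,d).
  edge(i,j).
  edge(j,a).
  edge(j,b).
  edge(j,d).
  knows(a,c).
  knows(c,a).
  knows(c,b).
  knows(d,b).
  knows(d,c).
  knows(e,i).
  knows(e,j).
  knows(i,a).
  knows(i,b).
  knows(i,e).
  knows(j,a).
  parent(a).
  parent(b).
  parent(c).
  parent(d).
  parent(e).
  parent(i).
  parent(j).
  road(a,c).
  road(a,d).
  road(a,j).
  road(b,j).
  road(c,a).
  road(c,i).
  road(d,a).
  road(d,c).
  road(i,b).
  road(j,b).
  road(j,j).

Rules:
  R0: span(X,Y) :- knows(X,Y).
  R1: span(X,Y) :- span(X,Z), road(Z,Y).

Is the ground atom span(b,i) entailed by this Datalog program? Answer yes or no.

round 1: derive span(a,c) via R0 from knows(a,c)
round 1: derive span(c,a) via R0 from knows(c,a)
round 1: derive span(c,b) via R0 from knows(c,b)
round 1: derive span(d,b) via R0 from knows(d,b)
round 1: derive span(d,c) via R0 from knows(d,c)
round 1: derive span(e,i) via R0 from knows(e,i)
round 1: derive span(e,j) via R0 from knows(e,j)
round 1: derive span(i,a) via R0 from knows(i,a)
round 1: derive span(i,b) via R0 from knows(i,b)
round 1: derive span(i,e) via R0 from knows(i,e)
round 1: derive span(j,a) via R0 from knows(j,a)
round 2: derive span(a,a) via R1 from span(a,c), road(c,a)
round 2: derive span(a,i) via R1 from span(a,c), road(c,i)
round 2: derive span(c,c) via R1 from span(c,a), road(a,c)
round 2: derive span(c,d) via R1 from span(c,a), road(a,d)
round 2: derive span(c,j) via R1 from span(c,a), road(a,j)
round 2: derive span(d,a) via R1 from span(d,c), road(c,a)
round 2: derive span(d,i) via R1 from span(d,c), road(c,i)
round 2: derive span(d,j) via R1 from span(d,b), road(b,j)
round 2: derive span(e,b) via R1 from span(e,i), road(i,b)
round 2: derive span(i,c) via R1 from span(i,a), road(a,c)
round 2: derive span(i,d) via R1 from span(i,a), road(a,d)
round 2: derive span(i,j) via R1 from span(i,a), road(a,j)
round 2: derive span(j,c) via R1 from span(j,a), road(a,c)
round 2: derive span(j,d) via R1 from span(j,a), road(a,d)
round 2: derive span(j,j) via R1 from span(j,a), road(a,j)
round 3: derive span(a,b) via R1 from span(a,i), road(i,b)
round 3: derive span(a,d) via R1 from span(a,a), road(a,d)
round 3: derive span(a,j) via R1 from span(a,a), road(a,j)
round 3: derive span(c,i) via R1 from span(c,c), road(c,i)
round 3: derive span(d,d) via R1 from span(d,a), road(a,d)
round 3: derive span(i,i) via R1 from span(i,c), road(c,i)
round 3: derive span(j,b) via R1 from span(j,j), road(j,b)
round 3: derive span(j,i) via R1 from span(j,c), road(c,i)

no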